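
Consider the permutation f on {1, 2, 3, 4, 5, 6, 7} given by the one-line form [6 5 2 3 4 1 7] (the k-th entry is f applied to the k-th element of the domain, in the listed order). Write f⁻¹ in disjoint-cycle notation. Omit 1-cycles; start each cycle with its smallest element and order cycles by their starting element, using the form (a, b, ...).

The cycle decomposition of f is (1, 6)(2, 5, 4, 3).
The inverse reverses every cycle; in canonical form, f⁻¹ = (1, 6)(2, 3, 4, 5).

(1, 6)(2, 3, 4, 5)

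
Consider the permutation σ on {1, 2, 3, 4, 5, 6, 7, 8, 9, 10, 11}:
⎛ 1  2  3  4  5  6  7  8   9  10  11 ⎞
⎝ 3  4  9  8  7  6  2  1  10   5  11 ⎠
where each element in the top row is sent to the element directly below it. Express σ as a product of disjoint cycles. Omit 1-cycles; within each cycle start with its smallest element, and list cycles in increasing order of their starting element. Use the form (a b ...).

(1 3 9 10 5 7 2 4 8)

From 1: 1 → 3 → 9 → 10 → 5 → 7 → 2 → 4 → 8 → 1, closing the cycle (1 3 9 10 5 7 2 4 8).
Continuing from each remaining unvisited element yields (1 3 9 10 5 7 2 4 8).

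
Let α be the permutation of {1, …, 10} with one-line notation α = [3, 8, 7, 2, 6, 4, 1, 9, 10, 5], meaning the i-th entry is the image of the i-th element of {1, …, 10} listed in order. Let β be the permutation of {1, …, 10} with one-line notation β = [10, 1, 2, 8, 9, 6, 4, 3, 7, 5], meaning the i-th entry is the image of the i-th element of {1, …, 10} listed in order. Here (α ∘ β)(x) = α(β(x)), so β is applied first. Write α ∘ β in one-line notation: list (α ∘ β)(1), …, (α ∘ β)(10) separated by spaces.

Chase each element through β then α: 1 → 10 → 5; 2 → 1 → 3; 3 → 2 → 8; 4 → 8 → 9; 5 → 9 → 10; 6 → 6 → 4; 7 → 4 → 2; 8 → 3 → 7; 9 → 7 → 1; 10 → 5 → 6.
So α ∘ β in one-line form is 5 3 8 9 10 4 2 7 1 6.

5 3 8 9 10 4 2 7 1 6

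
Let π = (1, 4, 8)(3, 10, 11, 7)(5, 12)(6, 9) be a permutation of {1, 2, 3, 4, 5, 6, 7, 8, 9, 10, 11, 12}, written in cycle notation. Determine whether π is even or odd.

The cycle lengths are 4, 3, 2, 2, 1.
A cycle of length ℓ contributes ℓ−1 transpositions, so π is a product of 3 + 2 + 1 + 1 = 7 transpositions — odd.

odd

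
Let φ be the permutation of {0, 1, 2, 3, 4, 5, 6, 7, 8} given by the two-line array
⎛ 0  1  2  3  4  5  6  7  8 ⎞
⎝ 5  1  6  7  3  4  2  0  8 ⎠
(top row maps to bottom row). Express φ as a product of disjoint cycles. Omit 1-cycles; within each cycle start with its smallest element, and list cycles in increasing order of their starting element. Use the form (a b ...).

Iterating φ from 0 gives 0 → 5 → 4 → 3 → 7 → 0; that is the 5-cycle (0 5 4 3 7).
Continuing from each remaining unvisited element yields (0 5 4 3 7)(2 6).

(0 5 4 3 7)(2 6)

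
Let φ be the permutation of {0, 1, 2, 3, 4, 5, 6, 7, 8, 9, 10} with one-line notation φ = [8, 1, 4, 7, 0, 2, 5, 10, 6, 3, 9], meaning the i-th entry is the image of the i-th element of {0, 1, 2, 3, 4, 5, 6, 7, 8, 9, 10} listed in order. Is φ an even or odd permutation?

even

In disjoint-cycle form the cycle lengths are 6, 4, 1.
A cycle of length ℓ contributes ℓ−1 transpositions, so φ is a product of 5 + 3 = 8 transpositions — even.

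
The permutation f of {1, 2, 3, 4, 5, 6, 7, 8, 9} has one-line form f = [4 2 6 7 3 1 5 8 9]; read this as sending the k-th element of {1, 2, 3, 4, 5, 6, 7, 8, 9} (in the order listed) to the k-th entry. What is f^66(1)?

1

Tracing 1 → 4 → … returns to 1 after 6 steps, so 1 lies in a 6-cycle (1, 4, 7, 5, 3, 6).
Powers repeat with period 6 on this cycle, and 66 mod 6 = 0, so f^66(1) = f^0(1).
So f^66(1) = 1.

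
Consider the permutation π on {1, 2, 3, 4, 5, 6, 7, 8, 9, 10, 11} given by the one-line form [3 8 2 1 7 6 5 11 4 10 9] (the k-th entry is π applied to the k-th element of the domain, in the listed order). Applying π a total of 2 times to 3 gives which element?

8

Tracing 3 → 2 → … returns to 3 after 7 steps, so 3 lies in a 7-cycle (1, 3, 2, 8, 11, 9, 4).
Advancing 2 steps from 3: 3 → 2 → 8.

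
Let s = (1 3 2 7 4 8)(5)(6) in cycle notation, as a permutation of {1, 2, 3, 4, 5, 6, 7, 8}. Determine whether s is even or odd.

odd

The cycle lengths are 6, 1, 1.
A cycle of length ℓ contributes ℓ−1 transpositions, so s is a product of 5 transpositions — odd.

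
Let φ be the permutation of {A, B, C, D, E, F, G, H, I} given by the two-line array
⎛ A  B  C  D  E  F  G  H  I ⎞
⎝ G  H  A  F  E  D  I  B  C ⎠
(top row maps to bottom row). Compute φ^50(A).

Tracing A → G → … returns to A after 4 steps, so A lies in a 4-cycle (A G I C).
Since the cycle has length 4, φ^50 acts on it the same as φ^2 (50 mod 4 = 2).
Advancing 2 steps from A: A → G → I.

I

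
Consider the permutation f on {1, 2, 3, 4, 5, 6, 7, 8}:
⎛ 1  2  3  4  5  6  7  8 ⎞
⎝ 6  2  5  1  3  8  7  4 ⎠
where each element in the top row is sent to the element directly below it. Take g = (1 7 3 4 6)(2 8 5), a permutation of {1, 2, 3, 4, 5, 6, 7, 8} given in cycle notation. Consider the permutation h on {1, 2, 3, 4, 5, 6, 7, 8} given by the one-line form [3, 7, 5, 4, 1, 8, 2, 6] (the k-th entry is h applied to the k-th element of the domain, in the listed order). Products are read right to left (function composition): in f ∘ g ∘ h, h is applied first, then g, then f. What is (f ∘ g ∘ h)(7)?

4

(f ∘ g ∘ h)(7) = f(g(h(7))). h(7) = 2, then g(2) = 8, then f(8) = 4, so the result is 4.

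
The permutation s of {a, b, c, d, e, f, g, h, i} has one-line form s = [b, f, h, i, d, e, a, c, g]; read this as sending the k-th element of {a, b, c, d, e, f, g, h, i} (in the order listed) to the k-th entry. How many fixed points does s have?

0

No element satisfies s(x) = x, so there are 0 fixed points.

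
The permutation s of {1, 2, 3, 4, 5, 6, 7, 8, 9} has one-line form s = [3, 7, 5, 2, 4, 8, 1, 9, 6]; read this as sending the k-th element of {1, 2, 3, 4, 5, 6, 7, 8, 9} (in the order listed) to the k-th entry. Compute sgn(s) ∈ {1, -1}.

In disjoint-cycle form the cycle lengths are 6, 3.
A cycle of length ℓ contributes ℓ−1 transpositions, so s is a product of 5 + 2 = 7 transpositions — odd.

-1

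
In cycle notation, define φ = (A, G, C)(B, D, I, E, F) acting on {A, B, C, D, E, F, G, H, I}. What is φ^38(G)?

G lies in the 3-cycle (A, G, C).
On a 3-cycle, φ^3 is the identity, so φ^38 = φ^2 there (38 ≡ 2 mod 3).
Stepping 2 places around the cycle: G → C → A.

A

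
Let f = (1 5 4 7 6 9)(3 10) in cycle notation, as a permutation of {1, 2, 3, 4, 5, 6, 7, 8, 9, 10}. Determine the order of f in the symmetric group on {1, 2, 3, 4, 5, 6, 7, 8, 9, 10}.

The disjoint cycles have lengths 6, 2, 1, 1.
The order of f is the least common multiple of its cycle lengths: lcm(6, 2) = 6.

6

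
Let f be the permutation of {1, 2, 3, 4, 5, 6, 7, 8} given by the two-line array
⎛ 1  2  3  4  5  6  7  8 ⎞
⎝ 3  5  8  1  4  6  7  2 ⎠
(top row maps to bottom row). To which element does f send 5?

The entry below 5 in the array is 4, so f(5) = 4.

4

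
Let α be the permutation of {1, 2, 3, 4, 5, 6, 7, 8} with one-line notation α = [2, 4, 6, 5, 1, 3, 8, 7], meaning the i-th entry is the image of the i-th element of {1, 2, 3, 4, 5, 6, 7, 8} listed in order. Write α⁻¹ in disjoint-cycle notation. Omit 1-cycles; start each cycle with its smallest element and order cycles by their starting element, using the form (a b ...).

First write α in disjoint cycles: (1 2 4 5)(3 6)(7 8).
The inverse reverses every cycle; in canonical form, α⁻¹ = (1 5 4 2)(3 6)(7 8).

(1 5 4 2)(3 6)(7 8)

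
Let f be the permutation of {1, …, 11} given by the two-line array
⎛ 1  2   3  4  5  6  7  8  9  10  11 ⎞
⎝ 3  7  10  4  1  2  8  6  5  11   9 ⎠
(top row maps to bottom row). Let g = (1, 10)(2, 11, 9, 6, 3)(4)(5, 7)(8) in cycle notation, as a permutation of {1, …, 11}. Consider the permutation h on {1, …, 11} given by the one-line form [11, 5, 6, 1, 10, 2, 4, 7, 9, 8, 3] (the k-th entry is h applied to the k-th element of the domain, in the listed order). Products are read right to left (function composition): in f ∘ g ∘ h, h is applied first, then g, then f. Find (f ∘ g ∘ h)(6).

Apply the permutations in order: h(6) = 2, then g(2) = 11, then f(11) = 9. So (f ∘ g ∘ h)(6) = 9.

9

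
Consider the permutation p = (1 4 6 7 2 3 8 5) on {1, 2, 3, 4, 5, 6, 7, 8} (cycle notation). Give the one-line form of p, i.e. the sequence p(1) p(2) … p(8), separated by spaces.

Each element maps to the next entry in its cycle (wrapping to the front): 1→4, 2→3, 3→8, 4→6, 5→1, 6→7, 7→2, 8→5.
So the one-line form is 4 3 8 6 1 7 2 5.

4 3 8 6 1 7 2 5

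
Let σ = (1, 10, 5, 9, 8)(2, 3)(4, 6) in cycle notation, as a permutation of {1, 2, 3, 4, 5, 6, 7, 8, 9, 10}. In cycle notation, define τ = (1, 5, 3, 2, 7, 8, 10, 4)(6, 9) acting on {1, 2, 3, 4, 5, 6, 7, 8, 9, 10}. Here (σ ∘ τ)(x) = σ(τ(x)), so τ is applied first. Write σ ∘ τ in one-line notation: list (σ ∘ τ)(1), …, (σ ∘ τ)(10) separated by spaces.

For each element, apply τ then σ: 1 → 5 → 9; 2 → 7 → 7; 3 → 2 → 3; 4 → 1 → 10; 5 → 3 → 2; 6 → 9 → 8; 7 → 8 → 1; 8 → 10 → 5; 9 → 6 → 4; 10 → 4 → 6.
Collecting the images, σ ∘ τ = [9 7 3 10 2 8 1 5 4 6].

9 7 3 10 2 8 1 5 4 6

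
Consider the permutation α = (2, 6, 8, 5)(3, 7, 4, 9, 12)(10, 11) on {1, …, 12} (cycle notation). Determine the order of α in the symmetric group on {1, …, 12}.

20

The disjoint cycles have lengths 5, 4, 2, 1.
The order is lcm(5, 4, 2) = 20.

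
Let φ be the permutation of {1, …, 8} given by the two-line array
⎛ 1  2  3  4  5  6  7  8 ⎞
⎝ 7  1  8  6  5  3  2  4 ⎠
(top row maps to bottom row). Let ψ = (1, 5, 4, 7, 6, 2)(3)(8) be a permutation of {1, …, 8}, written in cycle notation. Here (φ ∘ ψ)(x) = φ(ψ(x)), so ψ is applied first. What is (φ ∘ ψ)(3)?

8

First apply ψ: ψ(3) = 3, then φ(3) = 8. Thus (φ ∘ ψ)(3) = 8.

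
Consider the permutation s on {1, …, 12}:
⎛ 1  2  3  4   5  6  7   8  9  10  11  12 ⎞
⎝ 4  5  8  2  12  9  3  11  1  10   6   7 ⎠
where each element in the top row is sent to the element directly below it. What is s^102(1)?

5

Tracing 1 → 4 → … returns to 1 after 11 steps, so 1 lies in an 11-cycle (1 4 2 5 12 7 3 8 11 6 9).
On an 11-cycle, s^11 is the identity, so s^102 = s^3 there (102 ≡ 3 mod 11).
Advancing 3 steps from 1: 1 → 4 → 2 → 5.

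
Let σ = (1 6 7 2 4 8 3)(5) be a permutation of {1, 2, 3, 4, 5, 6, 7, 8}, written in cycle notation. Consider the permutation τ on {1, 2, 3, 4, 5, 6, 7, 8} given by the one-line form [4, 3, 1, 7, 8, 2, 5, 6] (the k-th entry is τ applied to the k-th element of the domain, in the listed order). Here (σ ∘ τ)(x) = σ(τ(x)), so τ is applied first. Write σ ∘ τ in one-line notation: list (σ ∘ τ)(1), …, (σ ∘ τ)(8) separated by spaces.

8 1 6 2 3 4 5 7

Chase each element through τ then σ: 1 → 4 → 8; 2 → 3 → 1; 3 → 1 → 6; 4 → 7 → 2; 5 → 8 → 3; 6 → 2 → 4; 7 → 5 → 5; 8 → 6 → 7.
So σ ∘ τ in one-line form is 8 1 6 2 3 4 5 7.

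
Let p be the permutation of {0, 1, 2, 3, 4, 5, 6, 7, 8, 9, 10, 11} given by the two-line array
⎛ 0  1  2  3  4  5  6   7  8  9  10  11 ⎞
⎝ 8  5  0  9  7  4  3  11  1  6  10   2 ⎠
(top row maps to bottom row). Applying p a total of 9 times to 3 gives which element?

Tracing 3 → 9 → … returns to 3 after 3 steps, so 3 lies in a 3-cycle (3 9 6).
Powers repeat with period 3 on this cycle, and 9 mod 3 = 0, so p^9(3) = p^0(3).
So p^9(3) = 3.

3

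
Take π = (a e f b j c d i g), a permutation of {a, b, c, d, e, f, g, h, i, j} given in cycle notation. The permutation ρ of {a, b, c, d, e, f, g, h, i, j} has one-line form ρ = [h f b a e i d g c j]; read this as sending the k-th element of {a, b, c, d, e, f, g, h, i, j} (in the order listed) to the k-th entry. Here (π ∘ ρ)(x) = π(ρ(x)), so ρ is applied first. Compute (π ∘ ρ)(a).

ρ(a) = h, then π(h) = h; composing gives (π ∘ ρ)(a) = h.

h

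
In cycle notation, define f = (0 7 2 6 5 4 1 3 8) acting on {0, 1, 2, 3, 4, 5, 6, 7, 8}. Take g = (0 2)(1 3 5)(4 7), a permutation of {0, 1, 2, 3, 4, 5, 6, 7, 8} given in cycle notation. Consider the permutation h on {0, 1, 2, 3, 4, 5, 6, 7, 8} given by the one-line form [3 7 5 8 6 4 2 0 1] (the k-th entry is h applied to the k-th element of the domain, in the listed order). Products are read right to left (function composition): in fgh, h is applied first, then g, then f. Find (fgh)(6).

Chase 6: h(6) = 2; g(2) = 0; f(0) = 7. Hence (fgh)(6) = 7.

7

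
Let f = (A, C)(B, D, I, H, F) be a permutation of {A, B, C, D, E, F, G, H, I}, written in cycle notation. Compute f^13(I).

B

I lies in the 5-cycle (B, D, I, H, F).
On a 5-cycle, f^5 is the identity, so f^13 = f^3 there (13 ≡ 3 mod 5).
Advancing 3 steps from I: I → H → F → B.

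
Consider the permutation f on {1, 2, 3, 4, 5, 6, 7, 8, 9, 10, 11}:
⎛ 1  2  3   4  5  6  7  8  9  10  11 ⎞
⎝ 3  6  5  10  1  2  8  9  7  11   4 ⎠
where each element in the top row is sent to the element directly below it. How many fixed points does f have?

No element satisfies f(x) = x, so there are 0 fixed points.

0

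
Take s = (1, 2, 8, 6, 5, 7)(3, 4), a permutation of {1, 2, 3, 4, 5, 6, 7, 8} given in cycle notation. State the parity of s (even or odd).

The cycle lengths are 6, 2.
A cycle of length ℓ contributes ℓ−1 transpositions, so s is a product of 5 + 1 = 6 transpositions — even.

even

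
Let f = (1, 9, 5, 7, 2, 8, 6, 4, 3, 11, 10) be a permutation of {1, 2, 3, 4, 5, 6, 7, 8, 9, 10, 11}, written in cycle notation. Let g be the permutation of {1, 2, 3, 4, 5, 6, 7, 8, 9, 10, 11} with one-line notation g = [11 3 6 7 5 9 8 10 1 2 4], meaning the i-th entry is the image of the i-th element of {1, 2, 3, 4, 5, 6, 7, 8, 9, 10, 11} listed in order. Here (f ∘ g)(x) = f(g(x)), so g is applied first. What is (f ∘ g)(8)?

First apply g: g(8) = 10, then f(10) = 1. Thus (f ∘ g)(8) = 1.

1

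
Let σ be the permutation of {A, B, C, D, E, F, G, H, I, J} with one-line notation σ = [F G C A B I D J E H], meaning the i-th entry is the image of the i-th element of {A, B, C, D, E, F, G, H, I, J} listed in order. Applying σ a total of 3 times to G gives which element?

F

Tracing G → D → … returns to G after 7 steps, so G lies in a 7-cycle (A F I E B G D).
Stepping 3 places around the cycle: G → D → A → F.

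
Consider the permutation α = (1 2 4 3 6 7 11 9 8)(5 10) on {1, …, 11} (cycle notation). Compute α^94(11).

11 lies in the 9-cycle (1 2 4 3 6 7 11 9 8).
On a 9-cycle, α^9 is the identity, so α^94 = α^4 there (94 ≡ 4 mod 9).
Advancing 4 steps from 11: 11 → 9 → 8 → 1 → 2.

2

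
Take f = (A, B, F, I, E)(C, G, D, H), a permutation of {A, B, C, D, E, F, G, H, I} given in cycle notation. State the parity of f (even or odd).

odd

The cycle lengths are 5, 4.
A cycle is odd iff its length is even; f has 1 even-length cycle, so sgn(f) = (−1)^1 and f is odd.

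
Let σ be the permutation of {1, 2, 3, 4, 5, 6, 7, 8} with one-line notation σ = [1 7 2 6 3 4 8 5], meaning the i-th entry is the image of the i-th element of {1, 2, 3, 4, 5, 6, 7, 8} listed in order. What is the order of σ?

10

Decomposing into disjoint cycles gives cycle lengths 5, 2, 1.
Since disjoint cycles commute, ord(σ) = lcm(5, 2) = 10.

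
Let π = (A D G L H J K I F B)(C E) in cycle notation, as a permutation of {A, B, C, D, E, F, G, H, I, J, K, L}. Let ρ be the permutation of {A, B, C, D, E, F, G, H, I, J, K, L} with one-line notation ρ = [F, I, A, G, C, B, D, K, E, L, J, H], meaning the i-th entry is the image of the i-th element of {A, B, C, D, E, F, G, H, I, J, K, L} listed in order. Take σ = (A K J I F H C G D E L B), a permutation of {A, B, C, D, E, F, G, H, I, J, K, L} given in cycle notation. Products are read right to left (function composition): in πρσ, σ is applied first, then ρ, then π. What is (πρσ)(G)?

L

Chase G: σ(G) = D; ρ(D) = G; π(G) = L. Hence (πρσ)(G) = L.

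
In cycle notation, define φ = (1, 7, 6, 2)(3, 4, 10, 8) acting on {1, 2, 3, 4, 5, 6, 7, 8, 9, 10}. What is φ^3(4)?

3

4 lies in the 4-cycle (3, 4, 10, 8).
Stepping 3 places around the cycle: 4 → 10 → 8 → 3.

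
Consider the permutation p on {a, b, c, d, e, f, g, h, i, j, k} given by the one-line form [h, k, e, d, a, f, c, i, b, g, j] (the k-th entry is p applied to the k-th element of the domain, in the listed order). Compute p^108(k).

Tracing k → j → … returns to k after 9 steps, so k lies in a 9-cycle (a, h, i, b, k, j, g, c, e).
Powers repeat with period 9 on this cycle, and 108 mod 9 = 0, so p^108(k) = p^0(k).
So p^108(k) = k.

k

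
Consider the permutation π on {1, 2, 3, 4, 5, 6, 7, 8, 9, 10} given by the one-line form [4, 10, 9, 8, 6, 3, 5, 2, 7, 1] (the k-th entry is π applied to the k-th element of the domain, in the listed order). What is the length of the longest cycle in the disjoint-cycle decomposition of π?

Decomposing into disjoint cycles gives (1, 4, 8, 2, 10)(3, 9, 7, 5, 6); the longest has length 5.

5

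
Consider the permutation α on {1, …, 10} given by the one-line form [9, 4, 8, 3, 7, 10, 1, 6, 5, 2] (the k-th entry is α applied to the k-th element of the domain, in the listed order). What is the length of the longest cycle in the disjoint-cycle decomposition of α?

Decomposing into disjoint cycles gives (1, 9, 5, 7)(2, 4, 3, 8, 6, 10); the longest has length 6.

6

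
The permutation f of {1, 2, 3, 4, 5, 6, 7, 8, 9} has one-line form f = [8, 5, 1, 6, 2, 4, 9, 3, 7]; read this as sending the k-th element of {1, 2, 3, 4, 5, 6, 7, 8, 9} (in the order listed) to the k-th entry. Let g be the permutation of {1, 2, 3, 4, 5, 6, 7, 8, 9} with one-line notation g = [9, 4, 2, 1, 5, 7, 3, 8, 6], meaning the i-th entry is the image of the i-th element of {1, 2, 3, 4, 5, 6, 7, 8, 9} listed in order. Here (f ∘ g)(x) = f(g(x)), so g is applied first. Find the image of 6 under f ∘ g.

g(6) = 7, then f(7) = 9; composing gives (f ∘ g)(6) = 9.

9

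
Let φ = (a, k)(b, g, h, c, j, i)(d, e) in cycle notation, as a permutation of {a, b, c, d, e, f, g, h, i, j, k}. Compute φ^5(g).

g lies in the 6-cycle (b, g, h, c, j, i).
Stepping 5 places around the cycle: g → h → c → j → i → b.

b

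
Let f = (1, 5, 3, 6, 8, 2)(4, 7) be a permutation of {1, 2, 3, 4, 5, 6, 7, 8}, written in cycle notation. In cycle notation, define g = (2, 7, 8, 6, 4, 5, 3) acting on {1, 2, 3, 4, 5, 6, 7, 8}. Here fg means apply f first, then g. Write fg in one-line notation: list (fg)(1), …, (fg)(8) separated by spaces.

3 1 4 8 2 6 5 7

(fg)(x) = g(f(x)). Computing each image: g(f(1)) = g(5) = 3, g(f(2)) = g(1) = 1, g(f(3)) = g(6) = 4, g(f(4)) = g(7) = 8, g(f(5)) = g(3) = 2, g(f(6)) = g(8) = 6, g(f(7)) = g(4) = 5, g(f(8)) = g(2) = 7.
Hence fg = [3 1 4 8 2 6 5 7].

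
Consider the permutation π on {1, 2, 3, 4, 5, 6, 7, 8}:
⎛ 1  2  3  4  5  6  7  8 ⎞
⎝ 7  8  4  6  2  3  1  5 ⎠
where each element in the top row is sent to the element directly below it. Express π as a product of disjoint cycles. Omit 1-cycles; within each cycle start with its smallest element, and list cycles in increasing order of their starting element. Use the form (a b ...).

(1 7)(2 8 5)(3 4 6)

Iterating π from 1 gives 1 → 7 → 1; that is the 2-cycle (1 7).
Continuing from each remaining unvisited element yields (1 7)(2 8 5)(3 4 6).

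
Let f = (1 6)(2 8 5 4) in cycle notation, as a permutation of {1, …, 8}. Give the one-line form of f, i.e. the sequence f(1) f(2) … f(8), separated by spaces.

Reading each image from the cycles: 1→6, 2→8, 3→3, 4→2, 5→4, 6→1, 7→7, 8→5.
So the one-line form is 6 8 3 2 4 1 7 5.

6 8 3 2 4 1 7 5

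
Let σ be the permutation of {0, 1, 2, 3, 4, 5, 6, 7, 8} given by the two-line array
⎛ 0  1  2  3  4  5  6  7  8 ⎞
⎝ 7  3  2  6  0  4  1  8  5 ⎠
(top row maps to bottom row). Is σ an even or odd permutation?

even

In disjoint-cycle form the cycle lengths are 5, 3, 1.
A cycle of length ℓ contributes ℓ−1 transpositions, so σ is a product of 4 + 2 = 6 transpositions — even.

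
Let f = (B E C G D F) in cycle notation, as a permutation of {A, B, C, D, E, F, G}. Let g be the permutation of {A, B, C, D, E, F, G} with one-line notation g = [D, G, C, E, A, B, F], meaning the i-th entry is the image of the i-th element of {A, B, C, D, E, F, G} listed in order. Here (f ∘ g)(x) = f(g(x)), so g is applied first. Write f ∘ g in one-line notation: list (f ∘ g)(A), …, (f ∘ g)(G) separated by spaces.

F D G C A E B

Chase each element through g then f: A → D → F; B → G → D; C → C → G; D → E → C; E → A → A; F → B → E; G → F → B.
So f ∘ g in one-line form is F D G C A E B.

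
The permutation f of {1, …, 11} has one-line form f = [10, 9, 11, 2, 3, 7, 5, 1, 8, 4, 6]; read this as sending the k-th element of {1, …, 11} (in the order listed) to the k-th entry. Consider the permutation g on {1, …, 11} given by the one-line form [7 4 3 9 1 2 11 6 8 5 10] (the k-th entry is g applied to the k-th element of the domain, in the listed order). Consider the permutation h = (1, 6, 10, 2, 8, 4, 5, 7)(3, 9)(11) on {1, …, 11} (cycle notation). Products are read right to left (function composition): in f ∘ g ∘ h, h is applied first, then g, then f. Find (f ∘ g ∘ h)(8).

8

Chase 8: h(8) = 4; g(4) = 9; f(9) = 8. Hence (f ∘ g ∘ h)(8) = 8.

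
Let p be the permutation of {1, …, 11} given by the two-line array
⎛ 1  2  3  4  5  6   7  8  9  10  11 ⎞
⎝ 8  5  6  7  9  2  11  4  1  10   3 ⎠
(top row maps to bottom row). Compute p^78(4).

Tracing 4 → 7 → … returns to 4 after 10 steps, so 4 lies in a 10-cycle (1, 8, 4, 7, 11, 3, 6, 2, 5, 9).
Powers repeat with period 10 on this cycle, and 78 mod 10 = 8, so p^78(4) = p^8(4).
Stepping 8 places around the cycle: 4 → 7 → 11 → 3 → 6 → 2 → 5 → 9 → 1.

1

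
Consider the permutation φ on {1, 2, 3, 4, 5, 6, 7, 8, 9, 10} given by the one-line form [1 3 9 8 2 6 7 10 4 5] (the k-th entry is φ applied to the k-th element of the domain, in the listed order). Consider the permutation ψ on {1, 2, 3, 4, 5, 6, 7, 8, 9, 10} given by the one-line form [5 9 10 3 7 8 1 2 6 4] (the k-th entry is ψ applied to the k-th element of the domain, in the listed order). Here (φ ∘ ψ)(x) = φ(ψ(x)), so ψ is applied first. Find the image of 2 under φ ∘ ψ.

ψ(2) = 9, then φ(9) = 4; composing gives (φ ∘ ψ)(2) = 4.

4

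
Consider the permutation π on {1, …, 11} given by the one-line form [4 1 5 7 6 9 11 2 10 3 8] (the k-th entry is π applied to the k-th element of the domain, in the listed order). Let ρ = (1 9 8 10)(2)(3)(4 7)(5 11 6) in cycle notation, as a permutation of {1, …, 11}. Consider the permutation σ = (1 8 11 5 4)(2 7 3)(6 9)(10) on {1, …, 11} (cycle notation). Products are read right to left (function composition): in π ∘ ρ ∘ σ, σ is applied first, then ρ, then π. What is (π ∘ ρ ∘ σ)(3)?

1

Apply the permutations in order: σ(3) = 2, then ρ(2) = 2, then π(2) = 1. So (π ∘ ρ ∘ σ)(3) = 1.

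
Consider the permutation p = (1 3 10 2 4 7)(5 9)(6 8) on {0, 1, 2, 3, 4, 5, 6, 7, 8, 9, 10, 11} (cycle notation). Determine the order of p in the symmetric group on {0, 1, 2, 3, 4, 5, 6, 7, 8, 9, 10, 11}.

6

The cycle type of p is (6, 2, 2, 1, 1).
The order is lcm(6, 2, 2) = 6.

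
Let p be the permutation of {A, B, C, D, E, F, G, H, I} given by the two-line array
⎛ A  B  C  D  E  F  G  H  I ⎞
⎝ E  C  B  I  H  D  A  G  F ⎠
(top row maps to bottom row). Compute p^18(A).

H

Tracing A → E → … returns to A after 4 steps, so A lies in a 4-cycle (A, E, H, G).
Powers repeat with period 4 on this cycle, and 18 mod 4 = 2, so p^18(A) = p^2(A).
Stepping 2 places around the cycle: A → E → H.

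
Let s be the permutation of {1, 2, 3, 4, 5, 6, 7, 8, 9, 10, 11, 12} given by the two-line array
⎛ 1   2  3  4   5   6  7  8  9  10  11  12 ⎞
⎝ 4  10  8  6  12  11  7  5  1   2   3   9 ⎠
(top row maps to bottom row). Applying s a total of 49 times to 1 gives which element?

Tracing 1 → 4 → … returns to 1 after 9 steps, so 1 lies in a 9-cycle (1, 4, 6, 11, 3, 8, 5, 12, 9).
Since the cycle has length 9, s^49 acts on it the same as s^4 (49 mod 9 = 4).
Advancing 4 steps from 1: 1 → 4 → 6 → 11 → 3.

3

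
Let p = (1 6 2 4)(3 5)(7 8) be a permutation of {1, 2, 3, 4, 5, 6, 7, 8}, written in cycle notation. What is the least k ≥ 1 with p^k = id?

The disjoint cycles have lengths 4, 2, 2.
Since disjoint cycles commute, ord(p) = lcm(4, 2, 2) = 4.

4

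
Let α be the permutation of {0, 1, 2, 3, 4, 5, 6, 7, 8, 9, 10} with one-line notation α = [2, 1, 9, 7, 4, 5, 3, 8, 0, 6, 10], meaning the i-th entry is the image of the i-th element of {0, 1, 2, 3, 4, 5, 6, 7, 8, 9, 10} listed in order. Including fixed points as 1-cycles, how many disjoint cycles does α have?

The cycle decomposition is (0, 2, 9, 6, 3, 7, 8)(1)(4)(5)(10), which has 5 cycles (counting 1-cycles).

5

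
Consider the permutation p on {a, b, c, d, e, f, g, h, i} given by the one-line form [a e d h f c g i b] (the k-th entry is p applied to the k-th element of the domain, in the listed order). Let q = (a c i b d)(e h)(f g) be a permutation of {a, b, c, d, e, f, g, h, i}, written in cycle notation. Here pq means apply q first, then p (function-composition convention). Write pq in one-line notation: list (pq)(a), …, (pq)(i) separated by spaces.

(pq)(x) = p(q(x)). Computing each image: p(q(a)) = p(c) = d, p(q(b)) = p(d) = h, p(q(c)) = p(i) = b, p(q(d)) = p(a) = a, p(q(e)) = p(h) = i, p(q(f)) = p(g) = g, p(q(g)) = p(f) = c, p(q(h)) = p(e) = f, p(q(i)) = p(b) = e.
Hence pq = [d h b a i g c f e].

d h b a i g c f e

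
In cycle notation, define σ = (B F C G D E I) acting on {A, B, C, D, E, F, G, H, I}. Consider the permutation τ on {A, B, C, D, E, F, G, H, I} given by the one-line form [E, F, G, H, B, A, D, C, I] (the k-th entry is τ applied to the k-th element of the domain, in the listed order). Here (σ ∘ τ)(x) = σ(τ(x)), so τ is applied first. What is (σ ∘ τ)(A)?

First apply τ: τ(A) = E, then σ(E) = I. Thus (σ ∘ τ)(A) = I.

I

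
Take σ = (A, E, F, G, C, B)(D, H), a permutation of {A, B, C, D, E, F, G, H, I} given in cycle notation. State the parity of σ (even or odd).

The cycle lengths are 6, 2, 1.
A cycle is odd iff its length is even; σ has 2 even-length cycles, so sgn(σ) = (−1)^2 and σ is even.

even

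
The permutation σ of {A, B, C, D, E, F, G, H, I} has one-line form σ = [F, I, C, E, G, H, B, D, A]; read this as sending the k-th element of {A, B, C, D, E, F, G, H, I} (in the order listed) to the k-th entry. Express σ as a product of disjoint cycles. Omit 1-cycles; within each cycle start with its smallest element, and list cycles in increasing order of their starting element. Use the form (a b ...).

Iterating σ from A gives A → F → H → D → E → G → B → I → A; that is the 8-cycle (A F H D E G B I).
Repeating from the next unused element and collecting all non-trivial cycles gives (A F H D E G B I).

(A F H D E G B I)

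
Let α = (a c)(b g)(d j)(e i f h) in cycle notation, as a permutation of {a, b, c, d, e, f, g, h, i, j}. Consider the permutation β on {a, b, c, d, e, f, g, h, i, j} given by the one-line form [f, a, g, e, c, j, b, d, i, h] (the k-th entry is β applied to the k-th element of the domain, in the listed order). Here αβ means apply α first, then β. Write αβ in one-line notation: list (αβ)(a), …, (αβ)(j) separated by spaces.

g b f h i d a c j e

(αβ)(x) = β(α(x)). Computing each image: β(α(a)) = β(c) = g, β(α(b)) = β(g) = b, β(α(c)) = β(a) = f, β(α(d)) = β(j) = h, β(α(e)) = β(i) = i, β(α(f)) = β(h) = d, β(α(g)) = β(b) = a, β(α(h)) = β(e) = c, β(α(i)) = β(f) = j, β(α(j)) = β(d) = e.
Hence αβ = [g b f h i d a c j e].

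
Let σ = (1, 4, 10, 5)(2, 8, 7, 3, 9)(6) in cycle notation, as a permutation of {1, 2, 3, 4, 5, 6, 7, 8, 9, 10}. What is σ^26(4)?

5

4 lies in the 4-cycle (1, 4, 10, 5).
Since the cycle has length 4, σ^26 acts on it the same as σ^2 (26 mod 4 = 2).
Stepping 2 places around the cycle: 4 → 10 → 5.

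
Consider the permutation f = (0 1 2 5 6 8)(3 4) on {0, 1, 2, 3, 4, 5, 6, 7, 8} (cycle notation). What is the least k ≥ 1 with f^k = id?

6

The cycle type of f is (6, 2, 1).
Since disjoint cycles commute, ord(f) = lcm(6, 2) = 6.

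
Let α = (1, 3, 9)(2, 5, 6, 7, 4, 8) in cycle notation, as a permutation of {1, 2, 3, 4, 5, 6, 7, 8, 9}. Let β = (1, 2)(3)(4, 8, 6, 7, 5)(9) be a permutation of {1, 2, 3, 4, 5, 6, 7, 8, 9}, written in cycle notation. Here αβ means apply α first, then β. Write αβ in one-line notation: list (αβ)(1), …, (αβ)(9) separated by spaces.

3 4 9 6 7 5 8 1 2

For each element, apply α then β: 1 → 3 → 3; 2 → 5 → 4; 3 → 9 → 9; 4 → 8 → 6; 5 → 6 → 7; 6 → 7 → 5; 7 → 4 → 8; 8 → 2 → 1; 9 → 1 → 2.
Collecting the images, αβ = [3 4 9 6 7 5 8 1 2].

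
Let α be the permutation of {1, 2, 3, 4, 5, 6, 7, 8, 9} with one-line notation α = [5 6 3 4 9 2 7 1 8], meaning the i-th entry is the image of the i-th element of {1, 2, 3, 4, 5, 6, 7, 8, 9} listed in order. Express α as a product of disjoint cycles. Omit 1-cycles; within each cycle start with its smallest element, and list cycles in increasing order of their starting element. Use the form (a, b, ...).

Start at 1 and follow images: 1 → 5 → 9 → 8 → 1, giving the cycle (1, 5, 9, 8).
Repeating from the next unused element and collecting all non-trivial cycles gives (1, 5, 9, 8)(2, 6).

(1, 5, 9, 8)(2, 6)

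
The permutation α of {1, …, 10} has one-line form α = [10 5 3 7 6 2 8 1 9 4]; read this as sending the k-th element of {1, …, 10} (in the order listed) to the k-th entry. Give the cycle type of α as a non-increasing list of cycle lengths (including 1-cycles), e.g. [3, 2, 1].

The disjoint cycles are (1, 10, 4, 7, 8)(2, 5, 6)(3)(9), with lengths 5, 3, 1, 1 in non-increasing order.

[5, 3, 1, 1]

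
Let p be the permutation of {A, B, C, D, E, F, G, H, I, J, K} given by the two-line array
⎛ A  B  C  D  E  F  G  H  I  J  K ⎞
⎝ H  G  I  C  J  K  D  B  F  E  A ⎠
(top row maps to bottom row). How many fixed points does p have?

0

No element satisfies p(x) = x, so there are 0 fixed points.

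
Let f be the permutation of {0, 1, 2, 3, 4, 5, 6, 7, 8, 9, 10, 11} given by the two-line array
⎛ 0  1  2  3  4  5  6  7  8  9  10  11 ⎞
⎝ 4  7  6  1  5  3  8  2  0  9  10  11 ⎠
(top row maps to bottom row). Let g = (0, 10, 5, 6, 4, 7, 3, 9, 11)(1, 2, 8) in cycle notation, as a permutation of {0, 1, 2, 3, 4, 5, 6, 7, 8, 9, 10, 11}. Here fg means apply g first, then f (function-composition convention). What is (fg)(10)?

3

g(10) = 5, then f(5) = 3; composing gives (fg)(10) = 3.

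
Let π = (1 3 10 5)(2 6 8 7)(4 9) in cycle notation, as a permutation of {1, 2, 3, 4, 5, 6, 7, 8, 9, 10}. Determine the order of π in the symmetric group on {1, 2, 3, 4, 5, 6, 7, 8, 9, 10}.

The disjoint cycles have lengths 4, 4, 2.
Since disjoint cycles commute, ord(π) = lcm(4, 4, 2) = 4.

4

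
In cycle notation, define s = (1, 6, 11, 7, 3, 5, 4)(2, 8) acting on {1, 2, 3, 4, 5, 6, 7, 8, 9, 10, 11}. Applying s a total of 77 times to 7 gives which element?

7 lies in the 7-cycle (1, 6, 11, 7, 3, 5, 4).
Powers repeat with period 7 on this cycle, and 77 mod 7 = 0, so s^77(7) = s^0(7).
So s^77(7) = 7.

7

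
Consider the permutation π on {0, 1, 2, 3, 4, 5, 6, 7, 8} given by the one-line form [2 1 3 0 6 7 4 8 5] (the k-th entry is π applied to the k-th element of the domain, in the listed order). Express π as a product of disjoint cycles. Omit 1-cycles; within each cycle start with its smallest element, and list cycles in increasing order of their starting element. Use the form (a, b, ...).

Iterating π from 0 gives 0 → 2 → 3 → 0; that is the 3-cycle (0, 2, 3).
Repeating from the next unused element and collecting all non-trivial cycles gives (0, 2, 3)(4, 6)(5, 7, 8).

(0, 2, 3)(4, 6)(5, 7, 8)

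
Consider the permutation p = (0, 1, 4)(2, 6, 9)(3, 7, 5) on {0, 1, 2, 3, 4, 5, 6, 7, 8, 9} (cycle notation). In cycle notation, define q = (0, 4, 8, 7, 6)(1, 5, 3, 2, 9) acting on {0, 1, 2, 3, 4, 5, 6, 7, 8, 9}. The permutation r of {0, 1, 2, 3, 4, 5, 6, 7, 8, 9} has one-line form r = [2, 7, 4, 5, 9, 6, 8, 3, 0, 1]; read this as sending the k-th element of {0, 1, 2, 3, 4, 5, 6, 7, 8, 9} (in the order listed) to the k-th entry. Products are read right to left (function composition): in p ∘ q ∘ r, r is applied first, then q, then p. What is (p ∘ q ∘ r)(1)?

9

(p ∘ q ∘ r)(1) = p(q(r(1))). r(1) = 7, then q(7) = 6, then p(6) = 9, so the result is 9.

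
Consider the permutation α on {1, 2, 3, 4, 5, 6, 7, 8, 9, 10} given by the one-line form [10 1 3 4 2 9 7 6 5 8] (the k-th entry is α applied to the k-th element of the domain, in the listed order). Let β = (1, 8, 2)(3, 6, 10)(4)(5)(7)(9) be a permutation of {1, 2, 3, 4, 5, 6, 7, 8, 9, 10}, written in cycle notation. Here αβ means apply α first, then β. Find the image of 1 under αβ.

First apply α: α(1) = 10, then β(10) = 3. Thus (αβ)(1) = 3.

3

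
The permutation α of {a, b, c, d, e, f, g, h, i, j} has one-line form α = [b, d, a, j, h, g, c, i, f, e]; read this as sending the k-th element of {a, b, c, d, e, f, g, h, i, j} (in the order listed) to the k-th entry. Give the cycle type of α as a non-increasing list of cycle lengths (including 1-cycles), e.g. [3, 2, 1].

[10]

The disjoint cycles are (a b d j e h i f g c), with lengths 10 in non-increasing order.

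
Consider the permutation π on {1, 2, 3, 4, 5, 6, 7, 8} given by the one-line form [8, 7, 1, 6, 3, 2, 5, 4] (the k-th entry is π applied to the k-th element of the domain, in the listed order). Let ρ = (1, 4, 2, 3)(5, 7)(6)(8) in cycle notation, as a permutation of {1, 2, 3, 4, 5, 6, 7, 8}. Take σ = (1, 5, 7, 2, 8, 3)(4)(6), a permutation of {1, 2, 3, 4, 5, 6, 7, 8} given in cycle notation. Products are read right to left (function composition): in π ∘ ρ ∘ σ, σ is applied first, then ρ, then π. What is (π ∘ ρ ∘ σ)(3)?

Apply the permutations in order: σ(3) = 1, then ρ(1) = 4, then π(4) = 6. So (π ∘ ρ ∘ σ)(3) = 6.

6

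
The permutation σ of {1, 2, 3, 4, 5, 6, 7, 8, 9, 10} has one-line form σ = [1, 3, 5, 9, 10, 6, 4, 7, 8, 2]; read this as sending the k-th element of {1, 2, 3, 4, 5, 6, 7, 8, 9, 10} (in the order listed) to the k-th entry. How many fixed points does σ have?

2

The fixed points (elements with σ(x) = x) are {1, 6}, so there are 2.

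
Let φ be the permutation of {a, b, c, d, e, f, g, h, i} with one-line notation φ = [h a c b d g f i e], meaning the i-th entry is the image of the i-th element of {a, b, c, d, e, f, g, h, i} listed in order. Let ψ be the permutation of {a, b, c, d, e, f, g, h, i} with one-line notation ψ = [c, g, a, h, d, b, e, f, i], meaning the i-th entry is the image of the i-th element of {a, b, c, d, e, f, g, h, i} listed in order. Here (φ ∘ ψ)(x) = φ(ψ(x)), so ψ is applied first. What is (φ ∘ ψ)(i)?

e

ψ(i) = i, then φ(i) = e; composing gives (φ ∘ ψ)(i) = e.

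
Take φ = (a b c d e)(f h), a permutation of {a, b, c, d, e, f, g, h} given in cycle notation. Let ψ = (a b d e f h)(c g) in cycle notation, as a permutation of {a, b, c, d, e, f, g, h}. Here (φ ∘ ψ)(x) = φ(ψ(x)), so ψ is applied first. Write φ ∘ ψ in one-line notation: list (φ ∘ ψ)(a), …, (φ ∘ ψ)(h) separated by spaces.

c e g a h f d b

(φ ∘ ψ)(x) = φ(ψ(x)). Computing each image: φ(ψ(a)) = φ(b) = c, φ(ψ(b)) = φ(d) = e, φ(ψ(c)) = φ(g) = g, φ(ψ(d)) = φ(e) = a, φ(ψ(e)) = φ(f) = h, φ(ψ(f)) = φ(h) = f, φ(ψ(g)) = φ(c) = d, φ(ψ(h)) = φ(a) = b.
Hence φ ∘ ψ = [c e g a h f d b].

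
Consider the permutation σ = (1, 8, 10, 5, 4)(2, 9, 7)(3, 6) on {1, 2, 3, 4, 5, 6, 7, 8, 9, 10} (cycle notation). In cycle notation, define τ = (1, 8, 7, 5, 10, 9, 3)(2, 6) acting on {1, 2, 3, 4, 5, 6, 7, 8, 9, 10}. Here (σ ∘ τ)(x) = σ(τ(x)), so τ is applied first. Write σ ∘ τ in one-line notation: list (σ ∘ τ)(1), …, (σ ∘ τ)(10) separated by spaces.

10 3 8 1 5 9 4 2 6 7

For each element, apply τ then σ: 1 → 8 → 10; 2 → 6 → 3; 3 → 1 → 8; 4 → 4 → 1; 5 → 10 → 5; 6 → 2 → 9; 7 → 5 → 4; 8 → 7 → 2; 9 → 3 → 6; 10 → 9 → 7.
So σ ∘ τ in one-line form is 10 3 8 1 5 9 4 2 6 7.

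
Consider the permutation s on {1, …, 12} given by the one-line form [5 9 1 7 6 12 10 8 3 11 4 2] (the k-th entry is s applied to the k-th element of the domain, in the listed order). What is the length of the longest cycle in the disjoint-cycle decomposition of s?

Decomposing into disjoint cycles gives (1 5 6 12 2 9 3)(4 7 10 11); the longest has length 7.

7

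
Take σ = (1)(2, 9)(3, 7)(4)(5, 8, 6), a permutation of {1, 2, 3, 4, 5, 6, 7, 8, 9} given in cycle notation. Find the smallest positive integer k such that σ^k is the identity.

The disjoint cycles have lengths 3, 2, 2, 1, 1.
The order is lcm(3, 2, 2) = 6.

6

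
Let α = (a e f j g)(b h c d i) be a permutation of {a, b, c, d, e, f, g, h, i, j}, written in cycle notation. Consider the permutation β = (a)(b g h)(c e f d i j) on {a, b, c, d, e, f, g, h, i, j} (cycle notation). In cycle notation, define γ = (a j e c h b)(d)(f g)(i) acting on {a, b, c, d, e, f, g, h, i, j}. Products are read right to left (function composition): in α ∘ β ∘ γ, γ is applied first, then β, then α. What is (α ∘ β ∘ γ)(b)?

e

Chase b: γ(b) = a; β(a) = a; α(a) = e. Hence (α ∘ β ∘ γ)(b) = e.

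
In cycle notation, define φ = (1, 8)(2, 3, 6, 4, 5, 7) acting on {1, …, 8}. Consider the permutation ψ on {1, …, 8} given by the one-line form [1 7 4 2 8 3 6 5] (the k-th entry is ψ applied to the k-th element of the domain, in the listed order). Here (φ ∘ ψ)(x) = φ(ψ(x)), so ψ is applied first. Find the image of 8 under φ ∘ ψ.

7

ψ(8) = 5, then φ(5) = 7; composing gives (φ ∘ ψ)(8) = 7.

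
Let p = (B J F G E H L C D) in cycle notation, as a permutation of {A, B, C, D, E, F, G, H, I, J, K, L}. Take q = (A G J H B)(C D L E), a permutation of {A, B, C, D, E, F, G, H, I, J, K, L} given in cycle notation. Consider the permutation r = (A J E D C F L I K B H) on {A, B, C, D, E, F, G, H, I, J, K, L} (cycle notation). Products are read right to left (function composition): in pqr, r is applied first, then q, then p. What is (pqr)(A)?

(pqr)(A) = p(q(r(A))). r(A) = J, then q(J) = H, then p(H) = L, so the result is L.

L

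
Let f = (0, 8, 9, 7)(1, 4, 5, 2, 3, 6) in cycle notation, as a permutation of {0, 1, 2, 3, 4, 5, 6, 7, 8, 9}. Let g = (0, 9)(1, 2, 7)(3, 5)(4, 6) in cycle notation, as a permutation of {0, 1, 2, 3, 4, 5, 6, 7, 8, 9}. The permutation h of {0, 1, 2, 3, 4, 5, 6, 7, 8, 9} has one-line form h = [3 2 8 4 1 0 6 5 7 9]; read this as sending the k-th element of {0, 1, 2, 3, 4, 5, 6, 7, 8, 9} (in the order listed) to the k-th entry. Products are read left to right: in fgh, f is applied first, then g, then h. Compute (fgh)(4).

Chase 4: f(4) = 5; g(5) = 3; h(3) = 4. Hence (fgh)(4) = 4.

4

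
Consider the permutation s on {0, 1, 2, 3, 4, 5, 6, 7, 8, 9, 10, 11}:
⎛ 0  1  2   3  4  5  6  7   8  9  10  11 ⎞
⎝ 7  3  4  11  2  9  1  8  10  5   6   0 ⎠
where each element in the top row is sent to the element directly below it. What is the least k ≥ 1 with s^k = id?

The disjoint-cycle form of s has cycle lengths 8, 2, 2.
Since disjoint cycles commute, ord(s) = lcm(8, 2, 2) = 8.

8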